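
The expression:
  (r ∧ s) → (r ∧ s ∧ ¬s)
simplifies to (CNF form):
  ¬r ∨ ¬s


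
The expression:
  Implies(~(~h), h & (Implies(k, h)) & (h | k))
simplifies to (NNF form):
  True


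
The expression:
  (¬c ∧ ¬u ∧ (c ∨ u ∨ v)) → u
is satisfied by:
  {u: True, c: True, v: False}
  {u: True, v: False, c: False}
  {c: True, v: False, u: False}
  {c: False, v: False, u: False}
  {u: True, c: True, v: True}
  {u: True, v: True, c: False}
  {c: True, v: True, u: False}


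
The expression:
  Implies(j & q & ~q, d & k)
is always true.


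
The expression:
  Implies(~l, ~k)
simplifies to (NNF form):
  l | ~k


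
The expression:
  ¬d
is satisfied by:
  {d: False}


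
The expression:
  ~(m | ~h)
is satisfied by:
  {h: True, m: False}


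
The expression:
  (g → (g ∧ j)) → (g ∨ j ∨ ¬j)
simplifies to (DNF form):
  True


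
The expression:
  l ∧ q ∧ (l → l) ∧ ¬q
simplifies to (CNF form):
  False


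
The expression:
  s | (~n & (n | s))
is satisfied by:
  {s: True}


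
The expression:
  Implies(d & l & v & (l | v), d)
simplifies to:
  True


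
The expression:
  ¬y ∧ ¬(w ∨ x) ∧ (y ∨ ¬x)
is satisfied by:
  {x: False, y: False, w: False}


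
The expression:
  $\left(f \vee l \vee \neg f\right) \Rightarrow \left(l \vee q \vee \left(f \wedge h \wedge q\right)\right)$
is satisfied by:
  {q: True, l: True}
  {q: True, l: False}
  {l: True, q: False}


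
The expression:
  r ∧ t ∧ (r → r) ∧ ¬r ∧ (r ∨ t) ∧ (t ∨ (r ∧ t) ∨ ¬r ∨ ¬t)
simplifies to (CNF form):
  False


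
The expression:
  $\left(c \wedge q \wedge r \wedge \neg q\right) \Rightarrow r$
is always true.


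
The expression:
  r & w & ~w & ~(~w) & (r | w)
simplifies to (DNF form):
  False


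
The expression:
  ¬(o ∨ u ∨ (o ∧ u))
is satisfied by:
  {u: False, o: False}


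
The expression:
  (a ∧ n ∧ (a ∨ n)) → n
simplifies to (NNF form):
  True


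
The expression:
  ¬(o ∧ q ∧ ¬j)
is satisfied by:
  {j: True, q: False, o: False}
  {j: False, q: False, o: False}
  {o: True, j: True, q: False}
  {o: True, j: False, q: False}
  {q: True, j: True, o: False}
  {q: True, j: False, o: False}
  {q: True, o: True, j: True}


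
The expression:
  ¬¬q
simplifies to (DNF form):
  q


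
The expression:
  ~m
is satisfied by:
  {m: False}


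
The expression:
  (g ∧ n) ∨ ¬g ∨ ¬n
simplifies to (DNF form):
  True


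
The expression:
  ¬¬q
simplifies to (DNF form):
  q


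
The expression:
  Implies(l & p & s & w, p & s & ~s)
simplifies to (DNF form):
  ~l | ~p | ~s | ~w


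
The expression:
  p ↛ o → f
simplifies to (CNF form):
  f ∨ o ∨ ¬p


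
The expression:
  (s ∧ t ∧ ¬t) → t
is always true.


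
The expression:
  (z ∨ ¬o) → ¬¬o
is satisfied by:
  {o: True}


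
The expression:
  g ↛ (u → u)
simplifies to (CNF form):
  False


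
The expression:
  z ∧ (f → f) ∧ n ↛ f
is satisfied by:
  {z: True, n: True, f: False}


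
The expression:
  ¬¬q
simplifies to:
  q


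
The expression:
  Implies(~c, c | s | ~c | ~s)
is always true.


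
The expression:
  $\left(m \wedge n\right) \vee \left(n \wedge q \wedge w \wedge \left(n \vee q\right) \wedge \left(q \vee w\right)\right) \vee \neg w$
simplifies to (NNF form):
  $\left(m \wedge n\right) \vee \left(n \wedge q\right) \vee \neg w$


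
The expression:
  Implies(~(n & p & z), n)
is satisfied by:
  {n: True}


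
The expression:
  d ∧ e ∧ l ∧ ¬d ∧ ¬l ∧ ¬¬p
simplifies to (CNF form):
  False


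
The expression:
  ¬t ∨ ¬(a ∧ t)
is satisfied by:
  {t: False, a: False}
  {a: True, t: False}
  {t: True, a: False}


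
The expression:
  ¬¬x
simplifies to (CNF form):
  x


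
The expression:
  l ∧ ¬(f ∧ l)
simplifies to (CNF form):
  l ∧ ¬f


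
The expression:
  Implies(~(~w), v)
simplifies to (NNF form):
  v | ~w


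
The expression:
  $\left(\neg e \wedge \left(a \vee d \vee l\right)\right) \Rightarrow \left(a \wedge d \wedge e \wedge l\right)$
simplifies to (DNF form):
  $e \vee \left(\neg a \wedge \neg d \wedge \neg l\right)$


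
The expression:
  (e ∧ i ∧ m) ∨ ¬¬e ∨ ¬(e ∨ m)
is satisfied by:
  {e: True, m: False}
  {m: False, e: False}
  {m: True, e: True}


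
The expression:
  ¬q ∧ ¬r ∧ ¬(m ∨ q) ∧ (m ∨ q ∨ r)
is never true.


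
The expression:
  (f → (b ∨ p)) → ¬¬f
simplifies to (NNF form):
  f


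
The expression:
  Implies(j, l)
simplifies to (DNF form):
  l | ~j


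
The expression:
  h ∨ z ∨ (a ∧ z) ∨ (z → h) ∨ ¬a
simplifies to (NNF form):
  True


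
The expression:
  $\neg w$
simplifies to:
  $\neg w$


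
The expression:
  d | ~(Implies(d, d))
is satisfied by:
  {d: True}


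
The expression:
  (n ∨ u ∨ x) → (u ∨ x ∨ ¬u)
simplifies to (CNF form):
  True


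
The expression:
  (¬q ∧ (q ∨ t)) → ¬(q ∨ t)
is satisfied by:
  {q: True, t: False}
  {t: False, q: False}
  {t: True, q: True}


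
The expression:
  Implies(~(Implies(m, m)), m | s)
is always true.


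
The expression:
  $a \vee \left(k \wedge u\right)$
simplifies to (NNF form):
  $a \vee \left(k \wedge u\right)$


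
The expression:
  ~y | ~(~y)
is always true.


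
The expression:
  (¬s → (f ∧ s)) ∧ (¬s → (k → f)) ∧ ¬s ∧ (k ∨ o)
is never true.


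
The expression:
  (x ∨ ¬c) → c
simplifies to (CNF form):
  c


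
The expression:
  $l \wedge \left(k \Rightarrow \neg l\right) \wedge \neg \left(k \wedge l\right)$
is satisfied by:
  {l: True, k: False}


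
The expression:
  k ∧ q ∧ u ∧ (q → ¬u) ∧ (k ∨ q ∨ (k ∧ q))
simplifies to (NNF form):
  False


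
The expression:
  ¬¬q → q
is always true.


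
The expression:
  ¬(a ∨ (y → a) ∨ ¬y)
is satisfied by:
  {y: True, a: False}


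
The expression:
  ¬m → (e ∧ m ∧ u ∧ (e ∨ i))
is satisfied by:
  {m: True}


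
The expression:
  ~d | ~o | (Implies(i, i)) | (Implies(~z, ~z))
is always true.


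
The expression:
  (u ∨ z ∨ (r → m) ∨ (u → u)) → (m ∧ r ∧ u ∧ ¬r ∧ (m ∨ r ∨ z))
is never true.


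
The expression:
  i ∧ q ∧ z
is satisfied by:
  {z: True, i: True, q: True}


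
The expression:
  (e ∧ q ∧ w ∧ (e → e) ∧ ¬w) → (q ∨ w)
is always true.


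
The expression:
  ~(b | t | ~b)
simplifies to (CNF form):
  False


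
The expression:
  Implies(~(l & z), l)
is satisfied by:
  {l: True}


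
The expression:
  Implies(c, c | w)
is always true.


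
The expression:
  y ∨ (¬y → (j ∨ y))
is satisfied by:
  {y: True, j: True}
  {y: True, j: False}
  {j: True, y: False}


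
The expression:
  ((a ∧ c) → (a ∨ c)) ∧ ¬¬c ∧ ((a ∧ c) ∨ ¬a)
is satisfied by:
  {c: True}


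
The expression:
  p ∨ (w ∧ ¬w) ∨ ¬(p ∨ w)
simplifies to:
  p ∨ ¬w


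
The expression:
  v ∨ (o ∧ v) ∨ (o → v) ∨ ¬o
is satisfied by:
  {v: True, o: False}
  {o: False, v: False}
  {o: True, v: True}


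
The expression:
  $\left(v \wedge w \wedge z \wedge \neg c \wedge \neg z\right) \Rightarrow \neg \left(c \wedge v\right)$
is always true.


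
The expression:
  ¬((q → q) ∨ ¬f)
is never true.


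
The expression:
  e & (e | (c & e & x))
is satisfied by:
  {e: True}


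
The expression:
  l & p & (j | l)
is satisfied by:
  {p: True, l: True}


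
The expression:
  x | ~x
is always true.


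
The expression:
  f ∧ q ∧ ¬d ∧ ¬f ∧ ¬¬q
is never true.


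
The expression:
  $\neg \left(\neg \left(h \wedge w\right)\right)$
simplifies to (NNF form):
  $h \wedge w$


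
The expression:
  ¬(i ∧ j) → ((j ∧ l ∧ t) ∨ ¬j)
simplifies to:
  i ∨ (l ∧ t) ∨ ¬j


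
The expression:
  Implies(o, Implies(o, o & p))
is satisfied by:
  {p: True, o: False}
  {o: False, p: False}
  {o: True, p: True}


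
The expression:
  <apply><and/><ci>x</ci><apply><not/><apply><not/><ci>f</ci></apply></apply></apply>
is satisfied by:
  {x: True, f: True}


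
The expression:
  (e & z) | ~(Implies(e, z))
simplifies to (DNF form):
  e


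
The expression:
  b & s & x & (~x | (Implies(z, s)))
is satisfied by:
  {b: True, x: True, s: True}


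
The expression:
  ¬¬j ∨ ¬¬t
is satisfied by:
  {t: True, j: True}
  {t: True, j: False}
  {j: True, t: False}


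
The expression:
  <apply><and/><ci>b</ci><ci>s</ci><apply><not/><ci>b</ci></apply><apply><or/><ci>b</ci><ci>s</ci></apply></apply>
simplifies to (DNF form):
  <false/>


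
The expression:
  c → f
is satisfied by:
  {f: True, c: False}
  {c: False, f: False}
  {c: True, f: True}


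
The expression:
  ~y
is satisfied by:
  {y: False}


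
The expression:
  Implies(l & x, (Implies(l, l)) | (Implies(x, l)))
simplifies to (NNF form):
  True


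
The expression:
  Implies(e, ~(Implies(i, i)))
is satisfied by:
  {e: False}


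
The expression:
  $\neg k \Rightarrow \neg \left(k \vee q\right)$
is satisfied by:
  {k: True, q: False}
  {q: False, k: False}
  {q: True, k: True}


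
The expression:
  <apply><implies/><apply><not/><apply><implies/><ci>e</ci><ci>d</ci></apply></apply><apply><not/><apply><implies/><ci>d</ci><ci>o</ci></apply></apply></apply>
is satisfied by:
  {d: True, e: False}
  {e: False, d: False}
  {e: True, d: True}


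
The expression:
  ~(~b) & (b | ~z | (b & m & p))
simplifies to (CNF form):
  b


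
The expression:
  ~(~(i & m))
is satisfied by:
  {m: True, i: True}


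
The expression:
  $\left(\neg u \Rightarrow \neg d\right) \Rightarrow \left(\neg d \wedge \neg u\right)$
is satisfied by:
  {u: False}


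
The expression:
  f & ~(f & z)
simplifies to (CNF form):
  f & ~z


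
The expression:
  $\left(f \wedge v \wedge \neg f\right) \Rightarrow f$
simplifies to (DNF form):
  $\text{True}$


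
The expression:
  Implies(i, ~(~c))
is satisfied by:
  {c: True, i: False}
  {i: False, c: False}
  {i: True, c: True}


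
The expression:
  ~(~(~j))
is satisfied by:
  {j: False}


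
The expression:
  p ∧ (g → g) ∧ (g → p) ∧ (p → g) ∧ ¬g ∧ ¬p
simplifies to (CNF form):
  False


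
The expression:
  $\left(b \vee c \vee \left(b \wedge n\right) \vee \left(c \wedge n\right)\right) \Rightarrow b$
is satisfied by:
  {b: True, c: False}
  {c: False, b: False}
  {c: True, b: True}


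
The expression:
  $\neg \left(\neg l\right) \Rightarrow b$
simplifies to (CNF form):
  $b \vee \neg l$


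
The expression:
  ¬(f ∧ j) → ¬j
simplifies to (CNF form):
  f ∨ ¬j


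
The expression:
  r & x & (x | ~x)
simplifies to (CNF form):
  r & x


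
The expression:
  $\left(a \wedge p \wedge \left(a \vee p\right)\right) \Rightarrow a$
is always true.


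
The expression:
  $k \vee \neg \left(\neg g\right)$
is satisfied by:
  {k: True, g: True}
  {k: True, g: False}
  {g: True, k: False}


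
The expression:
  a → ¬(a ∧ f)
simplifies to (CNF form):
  ¬a ∨ ¬f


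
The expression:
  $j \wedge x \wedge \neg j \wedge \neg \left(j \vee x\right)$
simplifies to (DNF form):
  $\text{False}$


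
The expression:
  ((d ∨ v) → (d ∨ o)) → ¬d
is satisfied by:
  {d: False}


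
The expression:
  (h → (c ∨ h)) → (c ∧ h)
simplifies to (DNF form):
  c ∧ h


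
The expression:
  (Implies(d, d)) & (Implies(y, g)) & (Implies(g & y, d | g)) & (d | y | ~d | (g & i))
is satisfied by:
  {g: True, y: False}
  {y: False, g: False}
  {y: True, g: True}


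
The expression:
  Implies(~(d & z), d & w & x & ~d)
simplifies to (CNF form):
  d & z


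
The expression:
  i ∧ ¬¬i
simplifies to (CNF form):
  i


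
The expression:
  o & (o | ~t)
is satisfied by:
  {o: True}


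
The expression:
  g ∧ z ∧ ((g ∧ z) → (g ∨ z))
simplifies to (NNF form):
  g ∧ z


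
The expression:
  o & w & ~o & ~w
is never true.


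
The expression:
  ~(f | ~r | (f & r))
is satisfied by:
  {r: True, f: False}


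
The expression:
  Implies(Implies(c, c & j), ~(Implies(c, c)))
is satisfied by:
  {c: True, j: False}


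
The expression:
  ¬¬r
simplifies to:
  r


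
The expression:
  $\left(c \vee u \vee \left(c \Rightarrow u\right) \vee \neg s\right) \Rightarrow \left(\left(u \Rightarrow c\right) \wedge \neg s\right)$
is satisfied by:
  {c: True, u: False, s: False}
  {u: False, s: False, c: False}
  {c: True, u: True, s: False}


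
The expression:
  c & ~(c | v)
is never true.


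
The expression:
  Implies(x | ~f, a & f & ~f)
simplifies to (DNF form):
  f & ~x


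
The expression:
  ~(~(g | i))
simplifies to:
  g | i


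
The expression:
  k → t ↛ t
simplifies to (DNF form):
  ¬k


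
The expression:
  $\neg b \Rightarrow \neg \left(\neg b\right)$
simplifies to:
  $b$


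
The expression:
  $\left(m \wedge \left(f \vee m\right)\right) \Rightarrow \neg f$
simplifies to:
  $\neg f \vee \neg m$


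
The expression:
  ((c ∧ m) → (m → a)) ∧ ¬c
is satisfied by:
  {c: False}


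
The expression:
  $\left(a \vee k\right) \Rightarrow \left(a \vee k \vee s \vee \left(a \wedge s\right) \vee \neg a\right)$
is always true.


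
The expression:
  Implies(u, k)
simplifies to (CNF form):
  k | ~u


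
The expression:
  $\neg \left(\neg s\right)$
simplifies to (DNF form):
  $s$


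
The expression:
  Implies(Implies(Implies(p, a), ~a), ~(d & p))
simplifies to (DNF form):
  a | ~d | ~p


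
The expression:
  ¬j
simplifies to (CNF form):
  ¬j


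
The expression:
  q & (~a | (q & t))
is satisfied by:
  {t: True, q: True, a: False}
  {q: True, a: False, t: False}
  {a: True, t: True, q: True}


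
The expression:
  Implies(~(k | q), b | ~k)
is always true.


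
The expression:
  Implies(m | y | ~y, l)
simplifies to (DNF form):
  l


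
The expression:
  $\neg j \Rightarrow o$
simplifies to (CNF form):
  $j \vee o$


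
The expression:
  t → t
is always true.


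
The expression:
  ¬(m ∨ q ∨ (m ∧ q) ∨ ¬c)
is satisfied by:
  {c: True, q: False, m: False}


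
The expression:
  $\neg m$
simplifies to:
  $\neg m$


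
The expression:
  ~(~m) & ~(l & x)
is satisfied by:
  {m: True, l: False, x: False}
  {m: True, x: True, l: False}
  {m: True, l: True, x: False}


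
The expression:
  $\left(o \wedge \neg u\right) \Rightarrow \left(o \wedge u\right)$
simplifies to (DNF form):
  $u \vee \neg o$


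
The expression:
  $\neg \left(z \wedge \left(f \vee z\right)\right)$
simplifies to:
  $\neg z$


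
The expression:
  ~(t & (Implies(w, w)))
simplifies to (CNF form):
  ~t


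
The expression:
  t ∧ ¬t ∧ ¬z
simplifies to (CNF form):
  False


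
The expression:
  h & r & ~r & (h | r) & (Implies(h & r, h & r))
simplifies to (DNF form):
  False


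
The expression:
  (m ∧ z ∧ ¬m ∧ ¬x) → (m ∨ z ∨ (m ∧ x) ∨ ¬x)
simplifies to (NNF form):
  True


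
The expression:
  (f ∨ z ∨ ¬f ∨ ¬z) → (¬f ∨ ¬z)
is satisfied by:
  {z: False, f: False}
  {f: True, z: False}
  {z: True, f: False}


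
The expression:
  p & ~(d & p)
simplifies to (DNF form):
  p & ~d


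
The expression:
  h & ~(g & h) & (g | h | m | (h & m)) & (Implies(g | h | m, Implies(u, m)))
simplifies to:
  h & ~g & (m | ~u)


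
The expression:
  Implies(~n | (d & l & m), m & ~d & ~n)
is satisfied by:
  {n: True, l: False, d: False, m: False}
  {n: True, m: True, l: False, d: False}
  {n: True, d: True, l: False, m: False}
  {n: True, m: True, d: True, l: False}
  {n: True, l: True, d: False, m: False}
  {n: True, m: True, l: True, d: False}
  {n: True, d: True, l: True, m: False}
  {m: True, l: False, d: False, n: False}
  {m: True, l: True, d: False, n: False}


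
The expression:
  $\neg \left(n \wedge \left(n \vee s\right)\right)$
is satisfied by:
  {n: False}


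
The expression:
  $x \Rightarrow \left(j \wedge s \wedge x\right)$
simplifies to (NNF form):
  $\left(j \wedge s\right) \vee \neg x$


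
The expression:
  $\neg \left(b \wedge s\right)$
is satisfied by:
  {s: False, b: False}
  {b: True, s: False}
  {s: True, b: False}


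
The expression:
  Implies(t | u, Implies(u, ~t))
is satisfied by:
  {u: False, t: False}
  {t: True, u: False}
  {u: True, t: False}


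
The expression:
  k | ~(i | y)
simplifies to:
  k | (~i & ~y)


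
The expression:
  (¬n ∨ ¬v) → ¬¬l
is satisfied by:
  {n: True, l: True, v: True}
  {n: True, l: True, v: False}
  {l: True, v: True, n: False}
  {l: True, v: False, n: False}
  {n: True, v: True, l: False}


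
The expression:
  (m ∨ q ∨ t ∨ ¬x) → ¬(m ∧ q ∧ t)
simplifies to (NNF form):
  ¬m ∨ ¬q ∨ ¬t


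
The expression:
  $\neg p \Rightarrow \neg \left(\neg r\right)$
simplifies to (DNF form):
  $p \vee r$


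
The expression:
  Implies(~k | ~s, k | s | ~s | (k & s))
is always true.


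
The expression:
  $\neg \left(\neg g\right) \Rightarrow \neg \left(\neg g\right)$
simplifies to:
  $\text{True}$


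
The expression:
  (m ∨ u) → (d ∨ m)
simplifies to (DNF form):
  d ∨ m ∨ ¬u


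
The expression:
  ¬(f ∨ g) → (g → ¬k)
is always true.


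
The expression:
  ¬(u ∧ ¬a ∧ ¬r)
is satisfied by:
  {r: True, a: True, u: False}
  {r: True, u: False, a: False}
  {a: True, u: False, r: False}
  {a: False, u: False, r: False}
  {r: True, a: True, u: True}
  {r: True, u: True, a: False}
  {a: True, u: True, r: False}


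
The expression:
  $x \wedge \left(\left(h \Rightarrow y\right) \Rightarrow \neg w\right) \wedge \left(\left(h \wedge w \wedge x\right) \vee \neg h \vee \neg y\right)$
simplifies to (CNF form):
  $x \wedge \left(h \vee \neg w\right) \wedge \left(\neg h \vee \neg y\right)$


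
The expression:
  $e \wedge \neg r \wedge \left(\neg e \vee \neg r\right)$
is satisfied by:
  {e: True, r: False}


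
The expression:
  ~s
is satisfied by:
  {s: False}


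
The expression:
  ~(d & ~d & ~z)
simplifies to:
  True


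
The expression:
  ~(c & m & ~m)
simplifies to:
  True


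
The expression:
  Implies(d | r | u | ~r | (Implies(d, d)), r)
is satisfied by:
  {r: True}


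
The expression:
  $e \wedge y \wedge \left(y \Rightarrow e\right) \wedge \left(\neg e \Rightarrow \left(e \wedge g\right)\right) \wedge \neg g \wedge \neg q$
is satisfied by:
  {e: True, y: True, q: False, g: False}


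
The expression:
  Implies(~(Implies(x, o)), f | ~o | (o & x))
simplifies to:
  True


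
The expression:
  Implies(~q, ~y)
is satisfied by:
  {q: True, y: False}
  {y: False, q: False}
  {y: True, q: True}


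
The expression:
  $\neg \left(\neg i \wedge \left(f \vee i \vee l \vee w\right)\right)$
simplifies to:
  $i \vee \left(\neg f \wedge \neg l \wedge \neg w\right)$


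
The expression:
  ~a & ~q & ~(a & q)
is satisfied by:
  {q: False, a: False}


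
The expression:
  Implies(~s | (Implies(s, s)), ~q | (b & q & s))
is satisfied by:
  {b: True, s: True, q: False}
  {b: True, s: False, q: False}
  {s: True, b: False, q: False}
  {b: False, s: False, q: False}
  {b: True, q: True, s: True}


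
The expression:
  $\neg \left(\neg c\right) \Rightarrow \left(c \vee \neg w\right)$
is always true.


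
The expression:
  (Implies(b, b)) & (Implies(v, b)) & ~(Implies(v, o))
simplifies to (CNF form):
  b & v & ~o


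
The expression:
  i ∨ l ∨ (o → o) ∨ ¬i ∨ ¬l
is always true.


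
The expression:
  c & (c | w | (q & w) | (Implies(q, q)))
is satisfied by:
  {c: True}


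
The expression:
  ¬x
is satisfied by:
  {x: False}


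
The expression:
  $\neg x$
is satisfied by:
  {x: False}


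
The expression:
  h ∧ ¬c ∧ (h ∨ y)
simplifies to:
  h ∧ ¬c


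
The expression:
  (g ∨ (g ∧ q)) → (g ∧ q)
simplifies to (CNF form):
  q ∨ ¬g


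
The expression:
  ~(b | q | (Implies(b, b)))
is never true.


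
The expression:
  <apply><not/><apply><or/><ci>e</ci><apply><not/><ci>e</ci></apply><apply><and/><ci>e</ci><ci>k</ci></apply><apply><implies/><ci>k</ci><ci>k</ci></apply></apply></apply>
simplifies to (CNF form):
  <false/>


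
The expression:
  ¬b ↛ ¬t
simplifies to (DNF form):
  t ∧ ¬b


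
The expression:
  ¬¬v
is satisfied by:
  {v: True}


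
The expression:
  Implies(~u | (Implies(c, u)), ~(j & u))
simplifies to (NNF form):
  ~j | ~u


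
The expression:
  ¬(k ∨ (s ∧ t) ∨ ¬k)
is never true.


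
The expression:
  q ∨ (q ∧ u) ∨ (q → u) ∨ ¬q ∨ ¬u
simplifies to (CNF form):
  True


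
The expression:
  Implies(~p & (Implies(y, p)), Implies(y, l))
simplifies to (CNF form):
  True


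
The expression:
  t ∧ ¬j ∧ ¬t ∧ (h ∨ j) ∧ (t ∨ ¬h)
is never true.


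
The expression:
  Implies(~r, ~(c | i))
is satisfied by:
  {r: True, c: False, i: False}
  {r: True, i: True, c: False}
  {r: True, c: True, i: False}
  {r: True, i: True, c: True}
  {i: False, c: False, r: False}


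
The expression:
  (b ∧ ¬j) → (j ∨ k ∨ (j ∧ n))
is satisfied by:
  {k: True, j: True, b: False}
  {k: True, j: False, b: False}
  {j: True, k: False, b: False}
  {k: False, j: False, b: False}
  {b: True, k: True, j: True}
  {b: True, k: True, j: False}
  {b: True, j: True, k: False}


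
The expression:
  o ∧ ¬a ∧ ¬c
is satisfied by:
  {o: True, a: False, c: False}


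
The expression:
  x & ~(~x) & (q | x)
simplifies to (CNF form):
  x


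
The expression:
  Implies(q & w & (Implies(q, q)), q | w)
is always true.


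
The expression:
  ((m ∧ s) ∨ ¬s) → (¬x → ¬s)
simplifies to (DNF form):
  x ∨ ¬m ∨ ¬s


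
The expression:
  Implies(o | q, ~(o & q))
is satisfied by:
  {o: False, q: False}
  {q: True, o: False}
  {o: True, q: False}


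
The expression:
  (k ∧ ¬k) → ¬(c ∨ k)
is always true.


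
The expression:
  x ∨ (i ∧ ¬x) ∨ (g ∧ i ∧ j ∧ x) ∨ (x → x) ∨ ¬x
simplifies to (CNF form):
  True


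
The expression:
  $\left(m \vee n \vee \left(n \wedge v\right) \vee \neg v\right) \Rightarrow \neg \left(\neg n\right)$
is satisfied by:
  {n: True, v: True, m: False}
  {n: True, m: False, v: False}
  {n: True, v: True, m: True}
  {n: True, m: True, v: False}
  {v: True, m: False, n: False}


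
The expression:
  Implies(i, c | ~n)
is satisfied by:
  {c: True, n: False, i: False}
  {c: False, n: False, i: False}
  {i: True, c: True, n: False}
  {i: True, c: False, n: False}
  {n: True, c: True, i: False}
  {n: True, c: False, i: False}
  {n: True, i: True, c: True}


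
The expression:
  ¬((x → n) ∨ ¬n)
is never true.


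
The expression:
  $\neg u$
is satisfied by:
  {u: False}


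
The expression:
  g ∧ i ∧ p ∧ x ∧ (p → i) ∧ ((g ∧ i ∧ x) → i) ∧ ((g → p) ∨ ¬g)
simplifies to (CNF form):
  g ∧ i ∧ p ∧ x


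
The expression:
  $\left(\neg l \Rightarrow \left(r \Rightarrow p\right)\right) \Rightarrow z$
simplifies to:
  $z \vee \left(r \wedge \neg l \wedge \neg p\right)$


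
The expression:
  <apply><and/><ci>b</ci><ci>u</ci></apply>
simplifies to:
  <apply><and/><ci>b</ci><ci>u</ci></apply>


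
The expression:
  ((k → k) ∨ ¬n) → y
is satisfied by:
  {y: True}


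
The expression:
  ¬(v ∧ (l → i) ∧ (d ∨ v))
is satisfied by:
  {l: True, v: False, i: False}
  {l: False, v: False, i: False}
  {i: True, l: True, v: False}
  {i: True, l: False, v: False}
  {v: True, l: True, i: False}


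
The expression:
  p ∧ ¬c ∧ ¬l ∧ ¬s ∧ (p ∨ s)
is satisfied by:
  {p: True, c: False, l: False, s: False}


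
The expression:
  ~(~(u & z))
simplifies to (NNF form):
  u & z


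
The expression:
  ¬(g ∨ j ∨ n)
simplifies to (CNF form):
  ¬g ∧ ¬j ∧ ¬n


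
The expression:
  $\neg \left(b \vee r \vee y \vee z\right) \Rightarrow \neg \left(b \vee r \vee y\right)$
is always true.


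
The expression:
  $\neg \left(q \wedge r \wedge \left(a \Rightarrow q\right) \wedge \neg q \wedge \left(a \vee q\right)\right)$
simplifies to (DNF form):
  $\text{True}$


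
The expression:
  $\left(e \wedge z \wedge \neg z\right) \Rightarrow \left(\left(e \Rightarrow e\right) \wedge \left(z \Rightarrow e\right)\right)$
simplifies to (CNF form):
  $\text{True}$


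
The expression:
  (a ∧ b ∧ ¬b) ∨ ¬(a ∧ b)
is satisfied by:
  {a: False, b: False}
  {b: True, a: False}
  {a: True, b: False}


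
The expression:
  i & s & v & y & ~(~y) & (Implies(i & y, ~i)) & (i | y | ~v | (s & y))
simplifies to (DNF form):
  False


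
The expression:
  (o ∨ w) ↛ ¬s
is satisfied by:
  {o: True, w: True, s: True}
  {o: True, s: True, w: False}
  {w: True, s: True, o: False}


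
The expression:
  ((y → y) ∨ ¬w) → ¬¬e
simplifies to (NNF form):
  e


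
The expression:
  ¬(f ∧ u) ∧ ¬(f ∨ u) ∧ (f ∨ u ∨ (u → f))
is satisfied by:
  {u: False, f: False}


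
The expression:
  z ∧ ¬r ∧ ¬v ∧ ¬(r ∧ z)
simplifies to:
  z ∧ ¬r ∧ ¬v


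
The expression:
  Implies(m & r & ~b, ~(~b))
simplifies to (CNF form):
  b | ~m | ~r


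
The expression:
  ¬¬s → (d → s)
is always true.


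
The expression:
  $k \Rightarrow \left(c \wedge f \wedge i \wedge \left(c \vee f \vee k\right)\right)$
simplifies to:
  $\left(c \wedge f \wedge i\right) \vee \neg k$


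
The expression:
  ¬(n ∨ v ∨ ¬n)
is never true.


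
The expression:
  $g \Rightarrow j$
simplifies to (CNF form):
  $j \vee \neg g$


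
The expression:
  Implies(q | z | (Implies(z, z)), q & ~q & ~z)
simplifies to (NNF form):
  False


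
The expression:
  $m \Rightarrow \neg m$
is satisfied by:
  {m: False}


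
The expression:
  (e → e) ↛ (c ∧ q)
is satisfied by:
  {c: False, q: False}
  {q: True, c: False}
  {c: True, q: False}


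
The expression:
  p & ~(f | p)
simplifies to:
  False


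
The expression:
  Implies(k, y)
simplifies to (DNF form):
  y | ~k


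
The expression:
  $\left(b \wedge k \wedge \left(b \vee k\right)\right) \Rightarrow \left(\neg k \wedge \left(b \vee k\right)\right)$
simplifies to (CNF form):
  $\neg b \vee \neg k$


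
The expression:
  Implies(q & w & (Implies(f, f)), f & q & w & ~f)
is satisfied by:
  {w: False, q: False}
  {q: True, w: False}
  {w: True, q: False}


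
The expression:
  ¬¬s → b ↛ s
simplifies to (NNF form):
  ¬s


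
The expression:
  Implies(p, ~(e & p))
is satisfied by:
  {p: False, e: False}
  {e: True, p: False}
  {p: True, e: False}


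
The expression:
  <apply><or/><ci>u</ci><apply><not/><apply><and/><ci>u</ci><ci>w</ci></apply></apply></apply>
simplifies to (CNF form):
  <true/>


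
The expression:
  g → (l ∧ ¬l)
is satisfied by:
  {g: False}


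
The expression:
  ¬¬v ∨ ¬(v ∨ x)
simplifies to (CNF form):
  v ∨ ¬x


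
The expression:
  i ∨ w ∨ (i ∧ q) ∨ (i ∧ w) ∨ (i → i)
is always true.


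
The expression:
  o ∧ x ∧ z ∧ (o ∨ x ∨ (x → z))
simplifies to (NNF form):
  o ∧ x ∧ z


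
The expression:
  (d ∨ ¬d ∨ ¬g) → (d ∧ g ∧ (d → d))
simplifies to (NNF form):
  d ∧ g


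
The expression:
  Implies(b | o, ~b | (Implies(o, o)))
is always true.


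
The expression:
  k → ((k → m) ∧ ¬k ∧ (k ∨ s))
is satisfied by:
  {k: False}


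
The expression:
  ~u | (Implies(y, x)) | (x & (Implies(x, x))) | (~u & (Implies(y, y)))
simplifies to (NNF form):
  x | ~u | ~y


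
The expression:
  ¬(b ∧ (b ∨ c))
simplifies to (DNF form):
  ¬b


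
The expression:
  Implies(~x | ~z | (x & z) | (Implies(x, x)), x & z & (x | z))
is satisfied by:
  {z: True, x: True}


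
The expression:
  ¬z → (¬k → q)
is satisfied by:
  {k: True, q: True, z: True}
  {k: True, q: True, z: False}
  {k: True, z: True, q: False}
  {k: True, z: False, q: False}
  {q: True, z: True, k: False}
  {q: True, z: False, k: False}
  {z: True, q: False, k: False}


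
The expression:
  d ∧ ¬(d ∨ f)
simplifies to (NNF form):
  False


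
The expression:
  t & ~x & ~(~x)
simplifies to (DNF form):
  False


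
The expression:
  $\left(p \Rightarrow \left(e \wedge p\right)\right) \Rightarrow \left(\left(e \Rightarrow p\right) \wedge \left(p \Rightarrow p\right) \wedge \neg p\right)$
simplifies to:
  $\neg e$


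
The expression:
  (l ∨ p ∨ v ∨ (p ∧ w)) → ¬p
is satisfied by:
  {p: False}


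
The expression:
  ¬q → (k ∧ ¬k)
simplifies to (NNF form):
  q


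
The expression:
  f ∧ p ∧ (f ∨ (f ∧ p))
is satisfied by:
  {p: True, f: True}


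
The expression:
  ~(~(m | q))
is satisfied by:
  {q: True, m: True}
  {q: True, m: False}
  {m: True, q: False}


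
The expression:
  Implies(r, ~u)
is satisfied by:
  {u: False, r: False}
  {r: True, u: False}
  {u: True, r: False}


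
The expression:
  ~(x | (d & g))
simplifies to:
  ~x & (~d | ~g)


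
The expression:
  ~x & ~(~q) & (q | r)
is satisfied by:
  {q: True, x: False}


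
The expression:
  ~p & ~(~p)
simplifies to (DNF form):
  False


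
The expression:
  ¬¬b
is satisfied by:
  {b: True}


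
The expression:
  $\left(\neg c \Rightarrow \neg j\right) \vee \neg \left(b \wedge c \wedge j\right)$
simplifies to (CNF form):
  $\text{True}$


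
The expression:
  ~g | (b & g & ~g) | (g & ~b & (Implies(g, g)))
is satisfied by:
  {g: False, b: False}
  {b: True, g: False}
  {g: True, b: False}


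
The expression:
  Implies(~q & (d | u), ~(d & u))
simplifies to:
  q | ~d | ~u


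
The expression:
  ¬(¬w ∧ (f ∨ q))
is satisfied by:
  {w: True, f: False, q: False}
  {q: True, w: True, f: False}
  {w: True, f: True, q: False}
  {q: True, w: True, f: True}
  {q: False, f: False, w: False}


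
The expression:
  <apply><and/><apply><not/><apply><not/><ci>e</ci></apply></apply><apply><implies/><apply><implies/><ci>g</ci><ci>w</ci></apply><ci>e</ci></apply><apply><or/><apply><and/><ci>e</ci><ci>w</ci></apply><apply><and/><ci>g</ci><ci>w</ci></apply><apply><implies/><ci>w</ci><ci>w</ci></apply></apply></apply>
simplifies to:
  <ci>e</ci>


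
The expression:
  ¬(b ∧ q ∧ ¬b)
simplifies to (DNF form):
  True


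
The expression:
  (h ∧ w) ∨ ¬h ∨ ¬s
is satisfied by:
  {w: True, s: False, h: False}
  {s: False, h: False, w: False}
  {h: True, w: True, s: False}
  {h: True, s: False, w: False}
  {w: True, s: True, h: False}
  {s: True, w: False, h: False}
  {h: True, s: True, w: True}


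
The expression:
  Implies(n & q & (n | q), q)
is always true.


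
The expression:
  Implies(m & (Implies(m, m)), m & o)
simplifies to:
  o | ~m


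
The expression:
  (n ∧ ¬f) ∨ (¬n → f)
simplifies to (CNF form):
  f ∨ n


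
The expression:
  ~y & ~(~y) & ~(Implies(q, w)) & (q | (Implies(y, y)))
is never true.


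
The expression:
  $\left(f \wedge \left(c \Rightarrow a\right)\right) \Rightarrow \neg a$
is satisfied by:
  {a: False, f: False}
  {f: True, a: False}
  {a: True, f: False}


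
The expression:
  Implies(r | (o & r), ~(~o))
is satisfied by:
  {o: True, r: False}
  {r: False, o: False}
  {r: True, o: True}


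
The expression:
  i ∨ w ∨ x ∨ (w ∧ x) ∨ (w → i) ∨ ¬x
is always true.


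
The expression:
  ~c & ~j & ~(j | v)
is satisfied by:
  {v: False, j: False, c: False}


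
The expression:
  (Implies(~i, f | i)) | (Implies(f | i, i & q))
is always true.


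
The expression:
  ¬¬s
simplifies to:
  s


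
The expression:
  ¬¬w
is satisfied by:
  {w: True}


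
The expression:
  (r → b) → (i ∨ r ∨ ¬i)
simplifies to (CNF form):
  True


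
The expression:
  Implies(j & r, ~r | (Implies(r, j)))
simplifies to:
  True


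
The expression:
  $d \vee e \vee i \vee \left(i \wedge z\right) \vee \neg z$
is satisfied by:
  {i: True, d: True, e: True, z: False}
  {i: True, d: True, e: False, z: False}
  {i: True, e: True, z: False, d: False}
  {i: True, e: False, z: False, d: False}
  {d: True, e: True, z: False, i: False}
  {d: True, e: False, z: False, i: False}
  {e: True, d: False, z: False, i: False}
  {e: False, d: False, z: False, i: False}
  {i: True, d: True, z: True, e: True}
  {i: True, d: True, z: True, e: False}
  {i: True, z: True, e: True, d: False}
  {i: True, z: True, e: False, d: False}
  {z: True, d: True, e: True, i: False}
  {z: True, d: True, e: False, i: False}
  {z: True, e: True, d: False, i: False}


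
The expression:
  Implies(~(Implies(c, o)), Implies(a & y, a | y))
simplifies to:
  True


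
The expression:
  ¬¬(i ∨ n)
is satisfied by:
  {i: True, n: True}
  {i: True, n: False}
  {n: True, i: False}


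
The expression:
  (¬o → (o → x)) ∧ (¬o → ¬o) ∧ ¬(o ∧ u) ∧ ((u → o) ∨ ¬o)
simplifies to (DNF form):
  ¬o ∨ ¬u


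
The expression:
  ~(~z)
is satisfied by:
  {z: True}


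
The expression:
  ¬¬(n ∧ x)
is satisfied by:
  {x: True, n: True}


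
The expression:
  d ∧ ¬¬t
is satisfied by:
  {t: True, d: True}


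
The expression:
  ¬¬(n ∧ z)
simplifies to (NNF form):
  n ∧ z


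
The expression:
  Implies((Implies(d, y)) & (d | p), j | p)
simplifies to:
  j | p | ~d | ~y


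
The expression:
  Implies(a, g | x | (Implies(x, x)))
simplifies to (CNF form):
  True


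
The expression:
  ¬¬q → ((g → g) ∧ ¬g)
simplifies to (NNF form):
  ¬g ∨ ¬q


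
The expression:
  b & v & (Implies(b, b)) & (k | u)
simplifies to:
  b & v & (k | u)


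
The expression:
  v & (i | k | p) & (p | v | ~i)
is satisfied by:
  {i: True, k: True, p: True, v: True}
  {i: True, k: True, v: True, p: False}
  {i: True, p: True, v: True, k: False}
  {i: True, v: True, p: False, k: False}
  {k: True, v: True, p: True, i: False}
  {k: True, v: True, p: False, i: False}
  {v: True, p: True, k: False, i: False}


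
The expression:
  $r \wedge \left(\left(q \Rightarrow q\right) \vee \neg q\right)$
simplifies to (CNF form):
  $r$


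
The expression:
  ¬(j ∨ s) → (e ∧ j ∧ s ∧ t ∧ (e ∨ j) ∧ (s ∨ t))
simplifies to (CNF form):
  j ∨ s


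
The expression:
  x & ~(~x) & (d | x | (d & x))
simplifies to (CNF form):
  x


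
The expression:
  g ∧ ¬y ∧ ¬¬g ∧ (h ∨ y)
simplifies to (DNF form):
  g ∧ h ∧ ¬y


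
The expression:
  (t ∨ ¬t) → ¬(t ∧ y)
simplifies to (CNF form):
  ¬t ∨ ¬y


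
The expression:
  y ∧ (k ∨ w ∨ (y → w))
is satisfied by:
  {k: True, w: True, y: True}
  {k: True, y: True, w: False}
  {w: True, y: True, k: False}


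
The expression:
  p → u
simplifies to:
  u ∨ ¬p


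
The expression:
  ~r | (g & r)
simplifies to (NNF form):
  g | ~r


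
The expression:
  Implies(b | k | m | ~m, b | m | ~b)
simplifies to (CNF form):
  True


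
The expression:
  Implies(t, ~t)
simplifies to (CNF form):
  ~t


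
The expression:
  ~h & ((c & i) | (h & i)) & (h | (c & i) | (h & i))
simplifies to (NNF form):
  c & i & ~h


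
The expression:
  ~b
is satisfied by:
  {b: False}


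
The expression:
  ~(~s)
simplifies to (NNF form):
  s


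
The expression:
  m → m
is always true.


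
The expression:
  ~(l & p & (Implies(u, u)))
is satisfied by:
  {l: False, p: False}
  {p: True, l: False}
  {l: True, p: False}


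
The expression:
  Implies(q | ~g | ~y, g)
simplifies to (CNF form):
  g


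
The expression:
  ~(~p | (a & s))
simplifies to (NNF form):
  p & (~a | ~s)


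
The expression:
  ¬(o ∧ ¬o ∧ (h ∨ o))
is always true.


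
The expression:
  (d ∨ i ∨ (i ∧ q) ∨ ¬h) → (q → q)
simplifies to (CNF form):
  True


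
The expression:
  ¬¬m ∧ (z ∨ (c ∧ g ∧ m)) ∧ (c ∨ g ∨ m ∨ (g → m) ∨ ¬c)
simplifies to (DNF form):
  (m ∧ z) ∨ (c ∧ g ∧ m) ∨ (c ∧ m ∧ z) ∨ (g ∧ m ∧ z)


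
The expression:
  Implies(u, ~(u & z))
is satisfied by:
  {u: False, z: False}
  {z: True, u: False}
  {u: True, z: False}


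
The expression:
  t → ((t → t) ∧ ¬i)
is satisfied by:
  {t: False, i: False}
  {i: True, t: False}
  {t: True, i: False}


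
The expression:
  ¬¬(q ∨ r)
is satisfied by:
  {r: True, q: True}
  {r: True, q: False}
  {q: True, r: False}


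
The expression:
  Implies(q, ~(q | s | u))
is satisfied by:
  {q: False}


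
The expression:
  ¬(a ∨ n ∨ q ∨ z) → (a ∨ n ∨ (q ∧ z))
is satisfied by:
  {n: True, a: True, q: True, z: True}
  {n: True, a: True, q: True, z: False}
  {n: True, a: True, z: True, q: False}
  {n: True, a: True, z: False, q: False}
  {n: True, q: True, z: True, a: False}
  {n: True, q: True, z: False, a: False}
  {n: True, q: False, z: True, a: False}
  {n: True, q: False, z: False, a: False}
  {a: True, q: True, z: True, n: False}
  {a: True, q: True, z: False, n: False}
  {a: True, z: True, q: False, n: False}
  {a: True, z: False, q: False, n: False}
  {q: True, z: True, a: False, n: False}
  {q: True, a: False, z: False, n: False}
  {z: True, a: False, q: False, n: False}


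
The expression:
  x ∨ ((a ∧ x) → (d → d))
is always true.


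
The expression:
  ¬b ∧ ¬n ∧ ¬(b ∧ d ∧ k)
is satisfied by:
  {n: False, b: False}


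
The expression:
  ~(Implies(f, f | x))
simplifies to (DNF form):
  False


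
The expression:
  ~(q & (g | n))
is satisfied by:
  {g: False, q: False, n: False}
  {n: True, g: False, q: False}
  {g: True, n: False, q: False}
  {n: True, g: True, q: False}
  {q: True, n: False, g: False}


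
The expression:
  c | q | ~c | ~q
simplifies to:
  True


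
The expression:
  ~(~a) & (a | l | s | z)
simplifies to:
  a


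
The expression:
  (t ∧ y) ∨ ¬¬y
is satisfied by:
  {y: True}


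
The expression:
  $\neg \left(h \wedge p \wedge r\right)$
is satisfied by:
  {p: False, r: False, h: False}
  {h: True, p: False, r: False}
  {r: True, p: False, h: False}
  {h: True, r: True, p: False}
  {p: True, h: False, r: False}
  {h: True, p: True, r: False}
  {r: True, p: True, h: False}
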